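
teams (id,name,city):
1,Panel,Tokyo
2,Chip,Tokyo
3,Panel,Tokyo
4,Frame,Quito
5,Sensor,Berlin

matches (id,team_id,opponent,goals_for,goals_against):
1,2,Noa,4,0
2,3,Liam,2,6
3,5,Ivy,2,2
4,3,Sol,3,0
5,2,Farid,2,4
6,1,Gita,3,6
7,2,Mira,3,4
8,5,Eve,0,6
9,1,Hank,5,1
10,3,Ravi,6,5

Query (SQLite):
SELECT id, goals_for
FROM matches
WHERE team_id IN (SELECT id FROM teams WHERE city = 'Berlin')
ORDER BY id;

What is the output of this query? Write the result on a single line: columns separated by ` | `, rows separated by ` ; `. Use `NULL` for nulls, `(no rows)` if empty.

Inner query: teams.id where city = 'Berlin'.
Outer: keep matches rows whose team_id is in that set.
Inner query → {5}

3 | 2 ; 8 | 0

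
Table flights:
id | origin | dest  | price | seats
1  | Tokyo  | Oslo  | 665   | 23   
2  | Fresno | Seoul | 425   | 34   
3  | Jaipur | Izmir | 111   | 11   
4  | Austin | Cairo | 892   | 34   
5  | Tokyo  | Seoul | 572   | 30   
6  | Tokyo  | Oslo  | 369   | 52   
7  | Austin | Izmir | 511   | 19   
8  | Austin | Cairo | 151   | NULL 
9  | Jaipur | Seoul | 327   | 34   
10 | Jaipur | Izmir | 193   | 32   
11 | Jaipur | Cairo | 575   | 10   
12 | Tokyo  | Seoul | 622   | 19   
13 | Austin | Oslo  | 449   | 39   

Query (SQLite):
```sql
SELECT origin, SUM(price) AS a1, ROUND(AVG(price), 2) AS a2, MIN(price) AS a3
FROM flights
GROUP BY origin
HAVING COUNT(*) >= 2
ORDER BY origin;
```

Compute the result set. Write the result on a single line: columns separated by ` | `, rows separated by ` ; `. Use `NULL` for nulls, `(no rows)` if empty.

Austin | 2003 | 500.75 | 151 ; Jaipur | 1206 | 301.5 | 111 ; Tokyo | 2228 | 557 | 369

Group flights by origin.
Per group compute: SUM(price), ROUND(AVG(price), 2), MIN(price).
HAVING: drop groups with fewer than 2 rows.
  Austin: ids {4, 7, 8, 13} → SUM(price)=2003, ROUND(AVG(price), 2)=500.75, MIN(price)=151
  Fresno: ids {2} → SUM(price)=425, ROUND(AVG(price), 2)=425, MIN(price)=425
  Jaipur: ids {3, 9, 10, 11} → SUM(price)=1206, ROUND(AVG(price), 2)=301.5, MIN(price)=111
  Tokyo: ids {1, 5, 6, 12} → SUM(price)=2228, ROUND(AVG(price), 2)=557, MIN(price)=369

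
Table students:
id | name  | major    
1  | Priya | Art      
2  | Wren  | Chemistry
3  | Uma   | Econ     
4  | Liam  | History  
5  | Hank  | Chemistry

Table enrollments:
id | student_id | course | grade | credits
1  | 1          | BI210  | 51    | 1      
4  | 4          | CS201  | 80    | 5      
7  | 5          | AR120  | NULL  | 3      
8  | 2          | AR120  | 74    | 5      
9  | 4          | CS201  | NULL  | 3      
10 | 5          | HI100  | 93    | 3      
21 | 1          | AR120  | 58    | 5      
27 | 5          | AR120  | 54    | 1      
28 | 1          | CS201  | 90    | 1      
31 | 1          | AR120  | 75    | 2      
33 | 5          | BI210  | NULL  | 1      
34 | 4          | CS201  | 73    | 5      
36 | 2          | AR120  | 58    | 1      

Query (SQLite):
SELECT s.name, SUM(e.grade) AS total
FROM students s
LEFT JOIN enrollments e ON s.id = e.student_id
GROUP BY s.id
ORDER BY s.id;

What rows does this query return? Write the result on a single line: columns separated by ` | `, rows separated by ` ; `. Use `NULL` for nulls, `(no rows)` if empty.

Priya | 274 ; Wren | 132 ; Uma | NULL ; Liam | 153 ; Hank | 147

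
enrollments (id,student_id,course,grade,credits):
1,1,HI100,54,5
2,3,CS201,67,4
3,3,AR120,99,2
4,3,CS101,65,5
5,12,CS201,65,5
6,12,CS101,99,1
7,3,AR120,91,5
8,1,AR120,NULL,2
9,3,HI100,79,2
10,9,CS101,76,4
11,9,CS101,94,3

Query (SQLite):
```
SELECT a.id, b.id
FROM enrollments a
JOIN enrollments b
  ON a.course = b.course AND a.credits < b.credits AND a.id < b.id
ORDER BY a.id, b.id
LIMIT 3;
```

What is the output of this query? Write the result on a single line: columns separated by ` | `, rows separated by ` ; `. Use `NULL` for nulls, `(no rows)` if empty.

2 | 5 ; 3 | 7 ; 6 | 10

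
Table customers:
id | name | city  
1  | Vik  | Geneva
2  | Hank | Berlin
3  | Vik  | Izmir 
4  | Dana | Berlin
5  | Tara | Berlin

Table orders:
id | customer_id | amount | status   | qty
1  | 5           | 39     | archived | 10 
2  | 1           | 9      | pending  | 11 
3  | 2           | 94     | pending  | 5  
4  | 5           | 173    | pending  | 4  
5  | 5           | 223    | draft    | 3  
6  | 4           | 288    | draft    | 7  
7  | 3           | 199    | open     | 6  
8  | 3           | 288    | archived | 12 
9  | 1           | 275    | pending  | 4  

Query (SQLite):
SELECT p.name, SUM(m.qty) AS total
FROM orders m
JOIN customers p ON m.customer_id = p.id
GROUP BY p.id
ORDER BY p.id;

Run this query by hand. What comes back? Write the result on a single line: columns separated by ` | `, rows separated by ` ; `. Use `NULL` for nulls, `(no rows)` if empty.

Join each orders row to its customers via customer_id.
Group joined rows by customers.id; compute SUM(m.qty) per group.
  1: ids {2, 9} → SUM(m.qty)=15
  2: ids {3} → SUM(m.qty)=5
  3: ids {7, 8} → SUM(m.qty)=18
  4: ids {6} → SUM(m.qty)=7
  5: ids {1, 4, 5} → SUM(m.qty)=17

Vik | 15 ; Hank | 5 ; Vik | 18 ; Dana | 7 ; Tara | 17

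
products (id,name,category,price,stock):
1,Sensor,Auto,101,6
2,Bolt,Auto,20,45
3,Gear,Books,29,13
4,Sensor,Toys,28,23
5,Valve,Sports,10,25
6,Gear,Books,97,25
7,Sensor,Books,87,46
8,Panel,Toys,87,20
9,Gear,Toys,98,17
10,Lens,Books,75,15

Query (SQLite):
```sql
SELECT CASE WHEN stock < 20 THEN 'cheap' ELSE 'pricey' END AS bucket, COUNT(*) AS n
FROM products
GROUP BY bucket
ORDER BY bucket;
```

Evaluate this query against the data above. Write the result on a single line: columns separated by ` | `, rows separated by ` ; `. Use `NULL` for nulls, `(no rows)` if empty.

Bucket rows by stock < 20 → 'cheap' else 'pricey'; count each bucket.

cheap | 4 ; pricey | 6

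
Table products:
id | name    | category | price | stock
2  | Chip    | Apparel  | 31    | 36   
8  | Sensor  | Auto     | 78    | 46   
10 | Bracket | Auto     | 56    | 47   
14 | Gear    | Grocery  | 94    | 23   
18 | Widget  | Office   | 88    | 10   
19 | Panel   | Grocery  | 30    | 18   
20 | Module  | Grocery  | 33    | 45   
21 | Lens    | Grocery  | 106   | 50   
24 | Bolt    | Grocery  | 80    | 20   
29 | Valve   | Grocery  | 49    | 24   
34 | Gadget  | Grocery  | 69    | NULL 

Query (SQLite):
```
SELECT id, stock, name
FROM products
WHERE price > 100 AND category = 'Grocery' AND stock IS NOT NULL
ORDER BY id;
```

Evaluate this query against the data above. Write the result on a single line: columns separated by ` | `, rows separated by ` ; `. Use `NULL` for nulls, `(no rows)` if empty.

21 | 50 | Lens

price > 100: ids {21}
category = 'Grocery': ids {14, 19, 20, 21, 24, 29, 34}
stock IS NOT NULL: ids {2, 8, 10, 14, 18, 19, 20, 21, 24, 29}
Combine with AND.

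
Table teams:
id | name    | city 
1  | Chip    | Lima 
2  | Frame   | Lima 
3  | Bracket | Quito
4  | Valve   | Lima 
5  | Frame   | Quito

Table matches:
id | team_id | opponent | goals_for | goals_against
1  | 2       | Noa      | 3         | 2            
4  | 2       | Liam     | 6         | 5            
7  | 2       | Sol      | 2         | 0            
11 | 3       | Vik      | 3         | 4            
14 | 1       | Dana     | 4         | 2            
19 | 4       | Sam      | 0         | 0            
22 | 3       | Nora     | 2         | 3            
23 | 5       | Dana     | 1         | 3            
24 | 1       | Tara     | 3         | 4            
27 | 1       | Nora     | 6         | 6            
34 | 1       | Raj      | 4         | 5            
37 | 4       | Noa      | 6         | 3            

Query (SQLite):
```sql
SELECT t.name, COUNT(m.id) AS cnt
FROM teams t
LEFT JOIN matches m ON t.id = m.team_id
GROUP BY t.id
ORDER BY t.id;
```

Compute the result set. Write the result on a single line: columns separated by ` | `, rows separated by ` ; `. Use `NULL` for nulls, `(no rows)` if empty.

Chip | 4 ; Frame | 3 ; Bracket | 2 ; Valve | 2 ; Frame | 1

LEFT JOIN keeps every teams row; unmatched ones get NULL for matches columns.
Group by teams.id and compute COUNT(m.id). COUNT(col) of an all-NULL group is 0.
  1: ids {14, 24, 27, 34} → COUNT(m.id)=4
  2: ids {1, 4, 7} → COUNT(m.id)=3
  3: ids {11, 22} → COUNT(m.id)=2
  4: ids {19, 37} → COUNT(m.id)=2
  5: ids {23} → COUNT(m.id)=1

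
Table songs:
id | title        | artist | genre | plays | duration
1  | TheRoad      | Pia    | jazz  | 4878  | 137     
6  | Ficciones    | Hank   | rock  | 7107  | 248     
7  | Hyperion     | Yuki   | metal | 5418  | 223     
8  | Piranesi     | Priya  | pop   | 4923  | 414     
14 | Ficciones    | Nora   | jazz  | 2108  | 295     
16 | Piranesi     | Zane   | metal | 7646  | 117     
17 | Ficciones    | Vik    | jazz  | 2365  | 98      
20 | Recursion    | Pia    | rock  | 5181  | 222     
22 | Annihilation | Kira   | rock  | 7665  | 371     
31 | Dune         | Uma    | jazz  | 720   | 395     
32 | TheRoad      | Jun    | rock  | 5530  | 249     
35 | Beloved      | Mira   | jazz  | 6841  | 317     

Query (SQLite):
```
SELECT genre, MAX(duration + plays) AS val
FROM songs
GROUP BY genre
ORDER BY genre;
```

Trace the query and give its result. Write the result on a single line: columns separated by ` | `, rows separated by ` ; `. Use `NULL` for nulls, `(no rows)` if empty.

jazz | 7158 ; metal | 7763 ; pop | 5337 ; rock | 8036

For each row compute duration + plays.
Group by genre; take MAX of the expression per group.
  jazz: ids {1, 14, 17, 31, 35} → MAX(duration + plays)=7158
  metal: ids {7, 16} → MAX(duration + plays)=7763
  pop: ids {8} → MAX(duration + plays)=5337
  rock: ids {6, 20, 22, 32} → MAX(duration + plays)=8036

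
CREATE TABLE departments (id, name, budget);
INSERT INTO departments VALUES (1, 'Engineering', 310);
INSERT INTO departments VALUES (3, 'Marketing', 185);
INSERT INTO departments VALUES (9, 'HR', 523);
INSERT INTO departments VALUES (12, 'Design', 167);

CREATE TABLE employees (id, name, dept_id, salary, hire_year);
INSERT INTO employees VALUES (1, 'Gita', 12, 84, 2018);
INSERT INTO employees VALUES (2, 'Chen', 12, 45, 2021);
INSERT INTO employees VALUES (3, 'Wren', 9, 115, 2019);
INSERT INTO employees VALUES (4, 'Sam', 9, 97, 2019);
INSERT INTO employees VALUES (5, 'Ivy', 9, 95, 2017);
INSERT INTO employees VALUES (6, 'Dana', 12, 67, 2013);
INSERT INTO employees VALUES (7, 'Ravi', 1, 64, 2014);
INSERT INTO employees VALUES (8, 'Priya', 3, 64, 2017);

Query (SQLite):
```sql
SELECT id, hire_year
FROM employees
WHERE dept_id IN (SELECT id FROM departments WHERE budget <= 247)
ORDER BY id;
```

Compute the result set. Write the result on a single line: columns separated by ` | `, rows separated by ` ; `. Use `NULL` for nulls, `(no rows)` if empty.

1 | 2018 ; 2 | 2021 ; 6 | 2013 ; 8 | 2017

Inner query: departments.id where budget <= 247.
Outer: keep employees rows whose dept_id is in that set.
Inner query → {3, 12}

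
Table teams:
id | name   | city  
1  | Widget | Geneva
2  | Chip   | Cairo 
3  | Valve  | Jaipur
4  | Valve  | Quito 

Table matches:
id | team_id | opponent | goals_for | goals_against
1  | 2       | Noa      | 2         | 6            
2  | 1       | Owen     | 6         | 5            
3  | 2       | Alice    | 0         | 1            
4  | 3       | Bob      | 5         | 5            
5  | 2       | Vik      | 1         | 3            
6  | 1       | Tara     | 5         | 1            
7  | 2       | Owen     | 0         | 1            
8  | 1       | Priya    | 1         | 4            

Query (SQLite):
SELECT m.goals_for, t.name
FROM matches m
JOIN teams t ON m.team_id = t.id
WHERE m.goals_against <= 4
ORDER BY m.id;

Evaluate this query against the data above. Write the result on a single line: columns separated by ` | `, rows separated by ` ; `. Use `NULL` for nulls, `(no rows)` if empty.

0 | Chip ; 1 | Chip ; 5 | Widget ; 0 | Chip ; 1 | Widget

Each matches row matches the teams row where team_id = teams.id.
Then keep rows with m.goals_against <= 4.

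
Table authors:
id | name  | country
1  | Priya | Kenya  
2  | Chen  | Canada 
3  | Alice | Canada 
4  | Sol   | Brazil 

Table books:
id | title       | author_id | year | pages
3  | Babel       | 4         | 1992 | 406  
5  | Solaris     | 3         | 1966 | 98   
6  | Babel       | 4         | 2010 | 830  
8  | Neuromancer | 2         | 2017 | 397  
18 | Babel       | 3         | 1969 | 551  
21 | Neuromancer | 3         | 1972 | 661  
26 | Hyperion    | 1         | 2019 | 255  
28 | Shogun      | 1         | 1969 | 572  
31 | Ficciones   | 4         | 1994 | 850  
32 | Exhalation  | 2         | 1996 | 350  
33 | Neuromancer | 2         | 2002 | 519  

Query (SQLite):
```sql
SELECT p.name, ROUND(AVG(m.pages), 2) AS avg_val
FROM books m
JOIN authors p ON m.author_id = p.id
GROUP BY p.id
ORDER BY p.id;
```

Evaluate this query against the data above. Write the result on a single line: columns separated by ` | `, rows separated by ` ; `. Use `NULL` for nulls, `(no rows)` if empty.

Priya | 413.5 ; Chen | 422 ; Alice | 436.67 ; Sol | 695.33

Join each books row to its authors via author_id.
Group joined rows by authors.id; compute ROUND(AVG(m.pages), 2) per group.
  1: ids {26, 28} → ROUND(AVG(m.pages), 2)=413.5
  2: ids {8, 32, 33} → ROUND(AVG(m.pages), 2)=422
  3: ids {5, 18, 21} → ROUND(AVG(m.pages), 2)=436.67
  4: ids {3, 6, 31} → ROUND(AVG(m.pages), 2)=695.33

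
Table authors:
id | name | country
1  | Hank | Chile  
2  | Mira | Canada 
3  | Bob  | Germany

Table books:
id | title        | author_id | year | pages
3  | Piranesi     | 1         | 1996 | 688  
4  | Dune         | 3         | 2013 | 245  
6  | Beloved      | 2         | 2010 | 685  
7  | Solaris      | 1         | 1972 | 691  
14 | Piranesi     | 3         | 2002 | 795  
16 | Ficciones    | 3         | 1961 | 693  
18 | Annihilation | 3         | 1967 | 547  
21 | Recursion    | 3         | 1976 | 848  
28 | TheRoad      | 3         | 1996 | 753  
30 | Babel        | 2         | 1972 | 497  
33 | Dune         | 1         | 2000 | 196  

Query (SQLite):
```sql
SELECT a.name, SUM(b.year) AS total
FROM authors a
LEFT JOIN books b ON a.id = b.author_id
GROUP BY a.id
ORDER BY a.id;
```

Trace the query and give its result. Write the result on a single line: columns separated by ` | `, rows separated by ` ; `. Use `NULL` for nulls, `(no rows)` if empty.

LEFT JOIN keeps every authors row; unmatched ones get NULL for books columns.
Group by authors.id and compute SUM(b.year). SUM over an all-NULL group is NULL.
  1: ids {3, 7, 33} → SUM(b.year)=5968
  2: ids {6, 30} → SUM(b.year)=3982
  3: ids {4, 14, 16, 18, 21, 28} → SUM(b.year)=11915

Hank | 5968 ; Mira | 3982 ; Bob | 11915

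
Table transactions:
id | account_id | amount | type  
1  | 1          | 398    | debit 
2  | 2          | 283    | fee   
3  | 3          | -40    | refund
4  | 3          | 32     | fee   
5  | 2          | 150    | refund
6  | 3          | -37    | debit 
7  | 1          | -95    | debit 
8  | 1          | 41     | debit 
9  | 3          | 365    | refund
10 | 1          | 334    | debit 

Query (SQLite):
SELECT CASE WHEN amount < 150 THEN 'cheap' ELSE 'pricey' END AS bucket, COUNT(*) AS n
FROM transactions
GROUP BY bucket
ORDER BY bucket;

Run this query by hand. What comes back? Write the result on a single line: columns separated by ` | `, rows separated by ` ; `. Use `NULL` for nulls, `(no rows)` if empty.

Bucket rows by amount < 150 → 'cheap' else 'pricey'; count each bucket.

cheap | 5 ; pricey | 5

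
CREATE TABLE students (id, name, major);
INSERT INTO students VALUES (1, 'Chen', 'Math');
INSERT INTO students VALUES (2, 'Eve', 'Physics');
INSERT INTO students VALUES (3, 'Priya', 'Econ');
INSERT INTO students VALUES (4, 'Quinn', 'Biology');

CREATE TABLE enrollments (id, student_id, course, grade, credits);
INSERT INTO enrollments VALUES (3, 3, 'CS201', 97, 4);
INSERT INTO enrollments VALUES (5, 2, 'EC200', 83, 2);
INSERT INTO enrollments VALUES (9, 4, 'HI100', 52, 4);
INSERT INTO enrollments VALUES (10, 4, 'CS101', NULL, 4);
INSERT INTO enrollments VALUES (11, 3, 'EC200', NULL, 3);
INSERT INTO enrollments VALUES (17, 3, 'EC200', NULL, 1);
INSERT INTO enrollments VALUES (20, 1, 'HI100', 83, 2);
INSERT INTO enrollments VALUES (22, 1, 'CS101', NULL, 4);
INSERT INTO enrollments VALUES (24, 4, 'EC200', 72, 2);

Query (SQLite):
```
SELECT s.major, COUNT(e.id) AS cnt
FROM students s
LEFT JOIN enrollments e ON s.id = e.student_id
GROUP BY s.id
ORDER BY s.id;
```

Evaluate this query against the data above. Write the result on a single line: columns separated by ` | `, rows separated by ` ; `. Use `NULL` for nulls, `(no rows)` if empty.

LEFT JOIN keeps every students row; unmatched ones get NULL for enrollments columns.
Group by students.id and compute COUNT(e.id). COUNT(col) of an all-NULL group is 0.
  1: ids {20, 22} → COUNT(e.id)=2
  2: ids {5} → COUNT(e.id)=1
  3: ids {3, 11, 17} → COUNT(e.id)=3
  4: ids {9, 10, 24} → COUNT(e.id)=3

Math | 2 ; Physics | 1 ; Econ | 3 ; Biology | 3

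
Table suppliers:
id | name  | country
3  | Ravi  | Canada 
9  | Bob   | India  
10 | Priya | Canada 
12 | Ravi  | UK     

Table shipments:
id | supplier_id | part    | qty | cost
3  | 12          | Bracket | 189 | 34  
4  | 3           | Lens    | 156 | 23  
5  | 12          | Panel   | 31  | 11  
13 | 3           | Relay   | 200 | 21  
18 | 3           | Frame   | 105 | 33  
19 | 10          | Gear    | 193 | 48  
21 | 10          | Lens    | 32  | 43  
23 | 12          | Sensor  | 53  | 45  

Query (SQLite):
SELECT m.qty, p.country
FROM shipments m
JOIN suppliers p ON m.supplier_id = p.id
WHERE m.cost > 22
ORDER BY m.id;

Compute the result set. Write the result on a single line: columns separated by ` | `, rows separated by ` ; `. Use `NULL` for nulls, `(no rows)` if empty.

Each shipments row matches the suppliers row where supplier_id = suppliers.id.
Then keep rows with m.cost > 22.

189 | UK ; 156 | Canada ; 105 | Canada ; 193 | Canada ; 32 | Canada ; 53 | UK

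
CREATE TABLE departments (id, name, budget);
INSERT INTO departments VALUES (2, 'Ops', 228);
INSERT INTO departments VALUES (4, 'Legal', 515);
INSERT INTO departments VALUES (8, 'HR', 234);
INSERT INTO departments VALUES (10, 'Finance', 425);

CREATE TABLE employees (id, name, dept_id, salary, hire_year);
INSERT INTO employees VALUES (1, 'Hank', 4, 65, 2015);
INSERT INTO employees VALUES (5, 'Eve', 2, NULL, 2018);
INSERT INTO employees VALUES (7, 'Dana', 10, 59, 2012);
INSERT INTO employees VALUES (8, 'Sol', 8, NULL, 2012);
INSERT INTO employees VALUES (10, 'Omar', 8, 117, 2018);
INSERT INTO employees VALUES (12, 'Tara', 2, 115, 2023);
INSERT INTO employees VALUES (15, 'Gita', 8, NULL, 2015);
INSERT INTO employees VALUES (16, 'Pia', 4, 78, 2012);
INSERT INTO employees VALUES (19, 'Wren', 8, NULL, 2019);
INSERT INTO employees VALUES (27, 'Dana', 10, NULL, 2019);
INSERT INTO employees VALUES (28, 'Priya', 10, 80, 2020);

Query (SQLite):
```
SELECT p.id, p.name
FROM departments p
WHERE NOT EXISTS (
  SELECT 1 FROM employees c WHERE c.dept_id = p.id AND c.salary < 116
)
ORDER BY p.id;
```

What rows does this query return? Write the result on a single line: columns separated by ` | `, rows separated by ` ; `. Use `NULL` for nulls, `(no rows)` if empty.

For each departments row, check whether any employees with matching dept_id has salary < 116.
Keep rows where that is false.

8 | HR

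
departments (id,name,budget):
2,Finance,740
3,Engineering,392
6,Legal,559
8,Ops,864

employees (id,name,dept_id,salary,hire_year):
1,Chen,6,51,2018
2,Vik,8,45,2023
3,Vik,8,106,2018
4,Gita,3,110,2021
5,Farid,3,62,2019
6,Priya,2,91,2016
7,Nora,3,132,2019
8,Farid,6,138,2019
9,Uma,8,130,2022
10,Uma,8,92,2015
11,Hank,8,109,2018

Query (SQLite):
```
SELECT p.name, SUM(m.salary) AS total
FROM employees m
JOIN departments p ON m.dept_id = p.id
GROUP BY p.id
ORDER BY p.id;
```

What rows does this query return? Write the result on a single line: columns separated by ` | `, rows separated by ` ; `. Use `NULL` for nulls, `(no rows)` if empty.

Finance | 91 ; Engineering | 304 ; Legal | 189 ; Ops | 482

Join each employees row to its departments via dept_id.
Group joined rows by departments.id; compute SUM(m.salary) per group.
  2: ids {6} → SUM(m.salary)=91
  3: ids {4, 5, 7} → SUM(m.salary)=304
  6: ids {1, 8} → SUM(m.salary)=189
  8: ids {2, 3, 9, 10, 11} → SUM(m.salary)=482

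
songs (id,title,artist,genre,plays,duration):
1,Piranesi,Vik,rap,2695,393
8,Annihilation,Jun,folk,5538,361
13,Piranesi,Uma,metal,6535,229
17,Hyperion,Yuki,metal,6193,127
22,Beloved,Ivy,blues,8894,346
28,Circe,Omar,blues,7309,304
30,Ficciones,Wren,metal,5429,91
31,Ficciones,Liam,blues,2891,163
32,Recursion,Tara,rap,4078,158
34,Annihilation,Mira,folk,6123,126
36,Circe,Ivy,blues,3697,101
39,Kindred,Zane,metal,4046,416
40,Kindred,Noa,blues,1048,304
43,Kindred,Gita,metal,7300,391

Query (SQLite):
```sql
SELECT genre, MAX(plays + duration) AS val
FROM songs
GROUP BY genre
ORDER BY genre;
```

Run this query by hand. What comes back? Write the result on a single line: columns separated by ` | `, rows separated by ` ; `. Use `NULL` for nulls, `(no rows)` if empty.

For each row compute plays + duration.
Group by genre; take MAX of the expression per group.
  blues: ids {22, 28, 31, 36, 40} → MAX(plays + duration)=9240
  folk: ids {8, 34} → MAX(plays + duration)=6249
  metal: ids {13, 17, 30, 39, 43} → MAX(plays + duration)=7691
  rap: ids {1, 32} → MAX(plays + duration)=4236

blues | 9240 ; folk | 6249 ; metal | 7691 ; rap | 4236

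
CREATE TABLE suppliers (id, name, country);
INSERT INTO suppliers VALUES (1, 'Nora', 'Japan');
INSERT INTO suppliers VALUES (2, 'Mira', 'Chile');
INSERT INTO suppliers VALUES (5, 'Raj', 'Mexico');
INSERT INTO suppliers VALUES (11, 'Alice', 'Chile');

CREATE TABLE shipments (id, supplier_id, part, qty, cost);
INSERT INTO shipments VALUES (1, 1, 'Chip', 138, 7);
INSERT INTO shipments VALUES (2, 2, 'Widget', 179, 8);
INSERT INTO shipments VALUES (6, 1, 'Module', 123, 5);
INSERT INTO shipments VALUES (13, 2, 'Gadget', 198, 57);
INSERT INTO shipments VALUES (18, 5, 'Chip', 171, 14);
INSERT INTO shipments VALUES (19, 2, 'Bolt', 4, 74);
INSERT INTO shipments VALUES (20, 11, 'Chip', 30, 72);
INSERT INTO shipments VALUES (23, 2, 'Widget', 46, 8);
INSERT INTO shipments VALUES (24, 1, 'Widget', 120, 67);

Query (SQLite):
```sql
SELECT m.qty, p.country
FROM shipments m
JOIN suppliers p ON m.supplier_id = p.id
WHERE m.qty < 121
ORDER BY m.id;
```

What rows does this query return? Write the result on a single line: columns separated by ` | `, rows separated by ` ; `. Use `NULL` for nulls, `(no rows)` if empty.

4 | Chile ; 30 | Chile ; 46 | Chile ; 120 | Japan

Each shipments row matches the suppliers row where supplier_id = suppliers.id.
Then keep rows with m.qty < 121.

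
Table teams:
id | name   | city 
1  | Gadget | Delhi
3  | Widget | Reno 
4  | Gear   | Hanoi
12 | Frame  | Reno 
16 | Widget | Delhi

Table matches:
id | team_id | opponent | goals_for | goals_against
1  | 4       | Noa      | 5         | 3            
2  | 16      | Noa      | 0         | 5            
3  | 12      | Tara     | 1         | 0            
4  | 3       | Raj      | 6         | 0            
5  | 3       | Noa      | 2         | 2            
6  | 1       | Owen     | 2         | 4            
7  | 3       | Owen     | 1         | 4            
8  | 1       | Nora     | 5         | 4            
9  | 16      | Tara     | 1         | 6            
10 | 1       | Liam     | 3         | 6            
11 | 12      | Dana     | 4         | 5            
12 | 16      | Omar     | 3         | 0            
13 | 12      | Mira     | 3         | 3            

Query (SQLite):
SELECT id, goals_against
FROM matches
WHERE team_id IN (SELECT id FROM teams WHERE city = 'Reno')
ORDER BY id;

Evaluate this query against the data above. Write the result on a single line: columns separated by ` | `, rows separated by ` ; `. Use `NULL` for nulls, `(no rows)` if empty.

3 | 0 ; 4 | 0 ; 5 | 2 ; 7 | 4 ; 11 | 5 ; 13 | 3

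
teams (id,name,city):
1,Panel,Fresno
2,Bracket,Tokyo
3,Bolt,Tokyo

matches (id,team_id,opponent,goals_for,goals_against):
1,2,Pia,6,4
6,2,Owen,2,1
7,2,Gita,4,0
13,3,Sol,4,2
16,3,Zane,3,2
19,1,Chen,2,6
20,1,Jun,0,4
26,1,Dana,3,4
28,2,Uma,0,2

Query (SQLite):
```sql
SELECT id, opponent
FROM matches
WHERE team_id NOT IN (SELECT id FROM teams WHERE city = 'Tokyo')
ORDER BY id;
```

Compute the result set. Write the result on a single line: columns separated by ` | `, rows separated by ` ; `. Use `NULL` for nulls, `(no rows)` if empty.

Inner query: teams.id where city = 'Tokyo'.
Outer: keep matches rows whose team_id is not in that set.
Inner query → {2, 3}

19 | Chen ; 20 | Jun ; 26 | Dana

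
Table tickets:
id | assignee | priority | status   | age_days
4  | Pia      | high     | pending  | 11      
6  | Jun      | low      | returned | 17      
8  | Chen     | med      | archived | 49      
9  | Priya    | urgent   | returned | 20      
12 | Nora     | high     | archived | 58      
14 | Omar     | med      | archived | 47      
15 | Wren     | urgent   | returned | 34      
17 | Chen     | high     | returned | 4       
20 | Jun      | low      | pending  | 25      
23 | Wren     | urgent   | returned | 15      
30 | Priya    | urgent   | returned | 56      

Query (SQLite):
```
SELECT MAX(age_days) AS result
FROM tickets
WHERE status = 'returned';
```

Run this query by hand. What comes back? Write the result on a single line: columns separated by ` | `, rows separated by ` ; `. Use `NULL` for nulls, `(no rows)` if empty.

56

Rows where status='returned' → age_days values: [17, 20, 34, 4, 15, 56].
MAX of non-NULL values = 56.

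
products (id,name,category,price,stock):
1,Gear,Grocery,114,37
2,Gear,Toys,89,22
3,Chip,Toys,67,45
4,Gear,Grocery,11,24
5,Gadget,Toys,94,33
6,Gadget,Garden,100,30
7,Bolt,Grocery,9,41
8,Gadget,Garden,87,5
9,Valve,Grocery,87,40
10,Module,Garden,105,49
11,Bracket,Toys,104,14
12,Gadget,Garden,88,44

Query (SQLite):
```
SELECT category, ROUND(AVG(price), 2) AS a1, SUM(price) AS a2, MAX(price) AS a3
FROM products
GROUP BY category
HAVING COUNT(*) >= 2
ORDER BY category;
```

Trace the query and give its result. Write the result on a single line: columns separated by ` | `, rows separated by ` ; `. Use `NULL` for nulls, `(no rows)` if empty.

Group products by category.
Per group compute: ROUND(AVG(price), 2), SUM(price), MAX(price).
HAVING: drop groups with fewer than 2 rows.
  Garden: ids {6, 8, 10, 12} → ROUND(AVG(price), 2)=95, SUM(price)=380, MAX(price)=105
  Grocery: ids {1, 4, 7, 9} → ROUND(AVG(price), 2)=55.25, SUM(price)=221, MAX(price)=114
  Toys: ids {2, 3, 5, 11} → ROUND(AVG(price), 2)=88.5, SUM(price)=354, MAX(price)=104

Garden | 95 | 380 | 105 ; Grocery | 55.25 | 221 | 114 ; Toys | 88.5 | 354 | 104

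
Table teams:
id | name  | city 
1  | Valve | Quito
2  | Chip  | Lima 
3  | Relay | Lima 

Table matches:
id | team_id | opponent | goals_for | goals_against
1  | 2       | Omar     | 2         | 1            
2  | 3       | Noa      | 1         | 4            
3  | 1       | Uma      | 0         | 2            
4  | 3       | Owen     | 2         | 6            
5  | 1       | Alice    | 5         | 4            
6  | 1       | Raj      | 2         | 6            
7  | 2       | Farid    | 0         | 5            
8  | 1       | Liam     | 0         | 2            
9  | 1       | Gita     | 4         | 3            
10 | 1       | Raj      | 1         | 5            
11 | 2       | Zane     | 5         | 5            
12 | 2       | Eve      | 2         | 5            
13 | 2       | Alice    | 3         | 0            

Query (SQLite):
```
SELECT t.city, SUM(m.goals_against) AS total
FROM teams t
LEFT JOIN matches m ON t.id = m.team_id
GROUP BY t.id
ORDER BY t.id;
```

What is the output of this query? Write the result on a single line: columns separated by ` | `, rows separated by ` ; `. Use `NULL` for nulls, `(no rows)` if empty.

Quito | 22 ; Lima | 16 ; Lima | 10

LEFT JOIN keeps every teams row; unmatched ones get NULL for matches columns.
Group by teams.id and compute SUM(m.goals_against). SUM over an all-NULL group is NULL.
  1: ids {3, 5, 6, 8, 9, 10} → SUM(m.goals_against)=22
  2: ids {1, 7, 11, 12, 13} → SUM(m.goals_against)=16
  3: ids {2, 4} → SUM(m.goals_against)=10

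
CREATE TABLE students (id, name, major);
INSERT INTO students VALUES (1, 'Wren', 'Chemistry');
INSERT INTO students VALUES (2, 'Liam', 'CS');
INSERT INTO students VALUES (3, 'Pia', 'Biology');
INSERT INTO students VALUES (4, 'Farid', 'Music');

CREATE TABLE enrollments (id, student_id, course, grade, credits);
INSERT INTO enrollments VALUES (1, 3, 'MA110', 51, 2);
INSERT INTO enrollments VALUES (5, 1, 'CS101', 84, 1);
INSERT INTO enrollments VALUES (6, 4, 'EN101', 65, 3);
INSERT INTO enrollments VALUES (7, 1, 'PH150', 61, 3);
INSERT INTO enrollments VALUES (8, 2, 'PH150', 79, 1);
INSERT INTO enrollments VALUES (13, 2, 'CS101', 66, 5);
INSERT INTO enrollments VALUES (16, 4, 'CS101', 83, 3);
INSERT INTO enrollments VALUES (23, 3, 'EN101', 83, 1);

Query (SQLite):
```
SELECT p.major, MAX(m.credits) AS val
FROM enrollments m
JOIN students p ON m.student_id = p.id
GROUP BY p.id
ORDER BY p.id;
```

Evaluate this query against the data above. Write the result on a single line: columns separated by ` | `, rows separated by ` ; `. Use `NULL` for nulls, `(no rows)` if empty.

Join each enrollments row to its students via student_id.
Group joined rows by students.id; compute MAX(m.credits) per group.
  1: ids {5, 7} → MAX(m.credits)=3
  2: ids {8, 13} → MAX(m.credits)=5
  3: ids {1, 23} → MAX(m.credits)=2
  4: ids {6, 16} → MAX(m.credits)=3

Chemistry | 3 ; CS | 5 ; Biology | 2 ; Music | 3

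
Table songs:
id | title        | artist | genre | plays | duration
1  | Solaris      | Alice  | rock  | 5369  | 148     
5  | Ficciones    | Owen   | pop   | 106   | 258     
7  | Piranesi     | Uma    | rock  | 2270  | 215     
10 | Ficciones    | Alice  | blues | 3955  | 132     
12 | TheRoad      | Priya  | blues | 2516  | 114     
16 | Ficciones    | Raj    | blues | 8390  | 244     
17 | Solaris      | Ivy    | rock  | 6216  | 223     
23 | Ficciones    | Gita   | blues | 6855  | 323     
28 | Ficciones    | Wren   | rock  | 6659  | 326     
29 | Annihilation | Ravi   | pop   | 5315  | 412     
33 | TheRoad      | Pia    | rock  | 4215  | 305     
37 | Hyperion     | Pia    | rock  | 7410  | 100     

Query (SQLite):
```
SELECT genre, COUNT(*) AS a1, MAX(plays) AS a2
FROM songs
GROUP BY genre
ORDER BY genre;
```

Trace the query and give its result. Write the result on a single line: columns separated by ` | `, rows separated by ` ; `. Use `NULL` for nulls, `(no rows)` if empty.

blues | 4 | 8390 ; pop | 2 | 5315 ; rock | 6 | 7410

Group songs by genre.
Per group compute: COUNT(*), MAX(plays).
  blues: ids {10, 12, 16, 23} → COUNT(*)=4, MAX(plays)=8390
  pop: ids {5, 29} → COUNT(*)=2, MAX(plays)=5315
  rock: ids {1, 7, 17, 28, 33, 37} → COUNT(*)=6, MAX(plays)=7410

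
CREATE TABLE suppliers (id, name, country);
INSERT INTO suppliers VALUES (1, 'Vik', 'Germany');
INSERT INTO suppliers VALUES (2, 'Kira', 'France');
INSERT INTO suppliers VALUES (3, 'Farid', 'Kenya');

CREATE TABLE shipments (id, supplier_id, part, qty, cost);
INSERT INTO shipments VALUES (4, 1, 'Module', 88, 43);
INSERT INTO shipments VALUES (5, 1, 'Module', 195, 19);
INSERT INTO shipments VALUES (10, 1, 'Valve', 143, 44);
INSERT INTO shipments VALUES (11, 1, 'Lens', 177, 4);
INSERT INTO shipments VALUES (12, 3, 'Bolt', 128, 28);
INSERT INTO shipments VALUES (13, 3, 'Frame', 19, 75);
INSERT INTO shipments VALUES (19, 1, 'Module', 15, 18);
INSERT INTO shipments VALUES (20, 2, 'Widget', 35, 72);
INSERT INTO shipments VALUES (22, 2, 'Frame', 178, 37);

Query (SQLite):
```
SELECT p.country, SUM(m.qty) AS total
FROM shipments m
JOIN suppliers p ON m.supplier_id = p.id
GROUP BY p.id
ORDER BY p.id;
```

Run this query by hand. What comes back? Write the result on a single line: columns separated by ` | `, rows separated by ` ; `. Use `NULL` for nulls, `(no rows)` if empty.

Germany | 618 ; France | 213 ; Kenya | 147

Join each shipments row to its suppliers via supplier_id.
Group joined rows by suppliers.id; compute SUM(m.qty) per group.
  1: ids {4, 5, 10, 11, 19} → SUM(m.qty)=618
  2: ids {20, 22} → SUM(m.qty)=213
  3: ids {12, 13} → SUM(m.qty)=147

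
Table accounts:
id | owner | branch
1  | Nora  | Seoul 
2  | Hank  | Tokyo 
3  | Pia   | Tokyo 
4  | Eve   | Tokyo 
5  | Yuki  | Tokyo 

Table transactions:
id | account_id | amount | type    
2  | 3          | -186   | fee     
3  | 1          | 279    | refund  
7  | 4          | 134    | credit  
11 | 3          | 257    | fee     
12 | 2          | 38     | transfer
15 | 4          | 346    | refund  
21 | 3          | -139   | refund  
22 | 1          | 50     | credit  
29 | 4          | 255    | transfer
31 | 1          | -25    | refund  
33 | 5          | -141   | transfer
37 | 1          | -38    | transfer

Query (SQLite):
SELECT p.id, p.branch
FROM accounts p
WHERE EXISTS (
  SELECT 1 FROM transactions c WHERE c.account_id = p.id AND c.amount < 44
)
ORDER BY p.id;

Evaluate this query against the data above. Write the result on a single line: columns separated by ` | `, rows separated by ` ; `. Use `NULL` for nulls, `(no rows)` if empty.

1 | Seoul ; 2 | Tokyo ; 3 | Tokyo ; 5 | Tokyo

For each accounts row, check whether any transactions with matching account_id has amount < 44.
Keep rows where that is true.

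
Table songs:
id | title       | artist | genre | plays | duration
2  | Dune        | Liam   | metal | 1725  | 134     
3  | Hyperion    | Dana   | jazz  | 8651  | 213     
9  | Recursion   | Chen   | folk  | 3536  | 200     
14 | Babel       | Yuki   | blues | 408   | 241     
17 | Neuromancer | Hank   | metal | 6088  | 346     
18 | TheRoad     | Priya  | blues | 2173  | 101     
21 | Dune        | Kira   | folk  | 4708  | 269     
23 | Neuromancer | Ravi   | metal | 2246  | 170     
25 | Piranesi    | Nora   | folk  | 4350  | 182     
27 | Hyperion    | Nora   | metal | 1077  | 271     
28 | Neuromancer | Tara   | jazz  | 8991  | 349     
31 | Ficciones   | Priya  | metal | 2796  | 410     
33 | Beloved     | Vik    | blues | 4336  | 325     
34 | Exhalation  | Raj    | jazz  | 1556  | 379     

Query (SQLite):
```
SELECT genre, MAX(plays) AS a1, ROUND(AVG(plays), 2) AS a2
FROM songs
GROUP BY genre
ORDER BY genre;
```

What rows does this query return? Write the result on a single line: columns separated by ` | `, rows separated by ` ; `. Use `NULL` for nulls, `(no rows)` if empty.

Group songs by genre.
Per group compute: MAX(plays), ROUND(AVG(plays), 2).
  blues: ids {14, 18, 33} → MAX(plays)=4336, ROUND(AVG(plays), 2)=2305.67
  folk: ids {9, 21, 25} → MAX(plays)=4708, ROUND(AVG(plays), 2)=4198
  jazz: ids {3, 28, 34} → MAX(plays)=8991, ROUND(AVG(plays), 2)=6399.33
  metal: ids {2, 17, 23, 27, 31} → MAX(plays)=6088, ROUND(AVG(plays), 2)=2786.4

blues | 4336 | 2305.67 ; folk | 4708 | 4198 ; jazz | 8991 | 6399.33 ; metal | 6088 | 2786.4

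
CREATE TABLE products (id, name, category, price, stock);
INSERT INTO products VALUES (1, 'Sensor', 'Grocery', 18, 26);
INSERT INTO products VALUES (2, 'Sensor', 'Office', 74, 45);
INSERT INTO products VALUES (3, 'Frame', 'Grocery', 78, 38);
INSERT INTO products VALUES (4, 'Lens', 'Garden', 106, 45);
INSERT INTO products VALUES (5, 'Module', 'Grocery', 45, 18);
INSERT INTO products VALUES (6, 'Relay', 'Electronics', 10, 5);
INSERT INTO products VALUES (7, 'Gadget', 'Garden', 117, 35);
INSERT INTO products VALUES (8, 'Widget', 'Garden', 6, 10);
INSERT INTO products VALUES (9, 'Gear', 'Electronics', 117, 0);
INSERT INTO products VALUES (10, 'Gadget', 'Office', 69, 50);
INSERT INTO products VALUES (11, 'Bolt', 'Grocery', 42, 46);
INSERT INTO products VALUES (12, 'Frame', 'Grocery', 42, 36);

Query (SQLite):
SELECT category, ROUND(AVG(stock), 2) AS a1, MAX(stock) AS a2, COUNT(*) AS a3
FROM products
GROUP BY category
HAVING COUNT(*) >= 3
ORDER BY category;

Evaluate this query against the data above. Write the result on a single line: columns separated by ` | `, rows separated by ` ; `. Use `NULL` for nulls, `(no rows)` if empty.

Group products by category.
Per group compute: ROUND(AVG(stock), 2), MAX(stock), COUNT(*).
HAVING: drop groups with fewer than 3 rows.
  Electronics: ids {6, 9} → ROUND(AVG(stock), 2)=2.5, MAX(stock)=5, COUNT(*)=2
  Garden: ids {4, 7, 8} → ROUND(AVG(stock), 2)=30, MAX(stock)=45, COUNT(*)=3
  Grocery: ids {1, 3, 5, 11, 12} → ROUND(AVG(stock), 2)=32.8, MAX(stock)=46, COUNT(*)=5
  Office: ids {2, 10} → ROUND(AVG(stock), 2)=47.5, MAX(stock)=50, COUNT(*)=2

Garden | 30 | 45 | 3 ; Grocery | 32.8 | 46 | 5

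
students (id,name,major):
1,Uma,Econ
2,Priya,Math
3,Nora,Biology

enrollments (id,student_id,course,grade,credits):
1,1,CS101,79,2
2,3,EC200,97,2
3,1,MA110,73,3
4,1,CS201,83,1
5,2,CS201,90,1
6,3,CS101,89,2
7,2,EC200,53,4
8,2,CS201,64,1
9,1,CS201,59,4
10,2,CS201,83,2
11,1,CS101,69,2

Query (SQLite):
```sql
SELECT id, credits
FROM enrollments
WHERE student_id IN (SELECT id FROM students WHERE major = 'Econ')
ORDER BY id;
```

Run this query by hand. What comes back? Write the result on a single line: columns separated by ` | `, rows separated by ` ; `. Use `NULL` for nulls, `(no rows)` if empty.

1 | 2 ; 3 | 3 ; 4 | 1 ; 9 | 4 ; 11 | 2

Inner query: students.id where major = 'Econ'.
Outer: keep enrollments rows whose student_id is in that set.
Inner query → {1}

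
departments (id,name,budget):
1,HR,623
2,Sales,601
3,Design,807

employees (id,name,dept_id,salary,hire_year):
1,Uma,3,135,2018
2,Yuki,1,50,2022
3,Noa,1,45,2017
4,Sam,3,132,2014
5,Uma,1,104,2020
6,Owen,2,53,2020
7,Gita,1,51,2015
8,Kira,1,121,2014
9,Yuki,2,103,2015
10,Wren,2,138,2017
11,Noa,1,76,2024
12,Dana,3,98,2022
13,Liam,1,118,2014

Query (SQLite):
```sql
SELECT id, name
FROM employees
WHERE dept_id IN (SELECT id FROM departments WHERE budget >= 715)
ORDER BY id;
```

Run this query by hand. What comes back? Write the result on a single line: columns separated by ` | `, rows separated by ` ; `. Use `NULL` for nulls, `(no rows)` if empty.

1 | Uma ; 4 | Sam ; 12 | Dana

Inner query: departments.id where budget >= 715.
Outer: keep employees rows whose dept_id is in that set.
Inner query → {3}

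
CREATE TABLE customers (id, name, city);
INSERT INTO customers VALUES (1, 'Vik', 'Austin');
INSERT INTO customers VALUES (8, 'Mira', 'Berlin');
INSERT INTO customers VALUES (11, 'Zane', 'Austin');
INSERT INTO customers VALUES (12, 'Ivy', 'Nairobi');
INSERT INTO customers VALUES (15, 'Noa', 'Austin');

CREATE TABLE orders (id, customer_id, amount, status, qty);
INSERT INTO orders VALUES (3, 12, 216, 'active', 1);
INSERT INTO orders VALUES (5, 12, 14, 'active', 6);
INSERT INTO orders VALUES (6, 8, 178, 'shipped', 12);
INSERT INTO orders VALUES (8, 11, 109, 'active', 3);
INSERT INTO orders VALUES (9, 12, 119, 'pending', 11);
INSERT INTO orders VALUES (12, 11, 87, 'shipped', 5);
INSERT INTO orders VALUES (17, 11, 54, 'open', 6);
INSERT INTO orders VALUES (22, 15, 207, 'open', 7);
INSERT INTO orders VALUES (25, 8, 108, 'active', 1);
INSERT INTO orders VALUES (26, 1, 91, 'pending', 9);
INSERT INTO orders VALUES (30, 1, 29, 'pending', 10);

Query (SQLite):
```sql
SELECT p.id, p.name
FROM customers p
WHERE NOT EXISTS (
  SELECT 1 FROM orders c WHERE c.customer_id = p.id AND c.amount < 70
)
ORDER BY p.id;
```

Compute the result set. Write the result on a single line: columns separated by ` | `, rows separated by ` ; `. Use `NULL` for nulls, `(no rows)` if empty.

8 | Mira ; 15 | Noa

For each customers row, check whether any orders with matching customer_id has amount < 70.
Keep rows where that is false.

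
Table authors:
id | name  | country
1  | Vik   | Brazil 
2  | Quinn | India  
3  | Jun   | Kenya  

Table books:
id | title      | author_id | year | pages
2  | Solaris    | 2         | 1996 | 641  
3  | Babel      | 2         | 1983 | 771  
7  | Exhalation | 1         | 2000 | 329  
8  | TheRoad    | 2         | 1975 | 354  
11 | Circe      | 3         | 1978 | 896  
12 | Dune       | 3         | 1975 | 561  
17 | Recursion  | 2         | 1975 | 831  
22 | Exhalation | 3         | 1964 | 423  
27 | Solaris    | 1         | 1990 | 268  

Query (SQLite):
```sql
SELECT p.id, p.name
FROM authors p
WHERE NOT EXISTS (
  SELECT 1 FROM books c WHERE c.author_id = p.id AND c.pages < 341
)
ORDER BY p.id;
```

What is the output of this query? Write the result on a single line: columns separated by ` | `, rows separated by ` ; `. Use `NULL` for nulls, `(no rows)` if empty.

For each authors row, check whether any books with matching author_id has pages < 341.
Keep rows where that is false.

2 | Quinn ; 3 | Jun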